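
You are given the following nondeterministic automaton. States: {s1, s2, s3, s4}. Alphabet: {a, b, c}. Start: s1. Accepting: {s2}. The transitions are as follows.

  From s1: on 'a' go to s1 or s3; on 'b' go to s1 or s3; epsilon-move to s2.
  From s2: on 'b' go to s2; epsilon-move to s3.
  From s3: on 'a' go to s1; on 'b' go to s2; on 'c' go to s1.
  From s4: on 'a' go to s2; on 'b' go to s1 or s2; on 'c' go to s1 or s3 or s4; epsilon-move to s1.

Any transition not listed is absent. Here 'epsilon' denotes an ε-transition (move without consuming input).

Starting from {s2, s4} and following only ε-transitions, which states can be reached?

{s1, s2, s3, s4}

Begin with {s2, s4}.
ε-move s4 → s1; add s1.
ε-move s2 → s3; add s3.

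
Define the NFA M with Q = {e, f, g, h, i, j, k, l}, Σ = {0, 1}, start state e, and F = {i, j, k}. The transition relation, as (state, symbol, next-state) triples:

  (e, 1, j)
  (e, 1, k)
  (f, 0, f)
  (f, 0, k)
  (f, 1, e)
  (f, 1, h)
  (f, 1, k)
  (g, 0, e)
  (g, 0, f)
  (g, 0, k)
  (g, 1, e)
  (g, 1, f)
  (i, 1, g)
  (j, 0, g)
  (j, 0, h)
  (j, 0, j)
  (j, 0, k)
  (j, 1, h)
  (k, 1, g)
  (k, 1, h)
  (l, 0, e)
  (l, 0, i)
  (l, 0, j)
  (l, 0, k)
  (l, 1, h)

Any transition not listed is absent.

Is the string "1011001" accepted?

Yes

Start in {e}.
Read '1': {e} → {j, k}.
Read '0': {j, k} → {g, h, j, k}.
Read '1': {g, h, j, k} → {e, f, g, h}.
Read '1': {e, f, g, h} → {e, f, h, j, k}.
Read '0': {e, f, h, j, k} → {f, g, h, j, k}.
Read '0': {f, g, h, j, k} → {e, f, g, h, j, k}.
Read '1': {e, f, g, h, j, k} → {e, f, g, h, j, k}.
The final set {e, f, g, h, j, k} contains the accepting states j, k.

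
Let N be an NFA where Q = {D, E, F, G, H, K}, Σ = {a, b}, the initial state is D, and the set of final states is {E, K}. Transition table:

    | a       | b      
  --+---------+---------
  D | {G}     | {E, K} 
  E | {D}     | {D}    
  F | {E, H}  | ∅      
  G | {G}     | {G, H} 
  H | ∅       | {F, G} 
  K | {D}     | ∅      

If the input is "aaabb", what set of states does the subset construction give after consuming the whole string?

Start in {D}.
Read 'a': D→{G}; now {G}.
Read 'a': G→{G}; now {G}.
Read 'a': G→{G}; now {G}.
Read 'b': G→{G, H}; now {G, H}.
Read 'b': G→{G, H}, H→{F, G}; now {F, G, H}.

{F, G, H}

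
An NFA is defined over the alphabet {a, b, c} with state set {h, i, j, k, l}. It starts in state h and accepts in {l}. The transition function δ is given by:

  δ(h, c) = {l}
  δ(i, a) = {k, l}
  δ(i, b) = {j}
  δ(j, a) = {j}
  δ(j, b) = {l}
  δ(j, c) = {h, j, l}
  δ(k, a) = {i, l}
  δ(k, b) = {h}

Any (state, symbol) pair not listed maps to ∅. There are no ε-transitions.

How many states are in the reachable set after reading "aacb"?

Start in {h}.
Read 'a': h→∅; now ∅.
The set is empty and remains empty for the remaining 3 symbols.
That set has 0 states.

0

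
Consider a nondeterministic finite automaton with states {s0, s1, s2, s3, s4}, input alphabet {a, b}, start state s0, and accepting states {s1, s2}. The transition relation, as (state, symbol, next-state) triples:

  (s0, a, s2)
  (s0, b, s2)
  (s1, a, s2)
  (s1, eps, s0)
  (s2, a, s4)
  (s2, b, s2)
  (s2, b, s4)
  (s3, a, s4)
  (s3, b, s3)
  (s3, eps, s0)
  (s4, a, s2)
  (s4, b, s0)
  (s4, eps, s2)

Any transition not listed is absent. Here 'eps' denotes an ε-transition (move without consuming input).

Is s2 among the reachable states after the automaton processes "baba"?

Yes

Start in {s0}.
Read 'b': s0→{s2}; now {s2}.
Read 'a': s2→{s4}; union {s4}; ε-closure = {s2, s4}.
Read 'b': s2→{s2, s4}, s4→{s0}; now {s0, s2, s4}.
Read 'a': s0→{s2}, s2→{s4}, s4→{s2}; now {s2, s4}.
State s2 is in {s2, s4}.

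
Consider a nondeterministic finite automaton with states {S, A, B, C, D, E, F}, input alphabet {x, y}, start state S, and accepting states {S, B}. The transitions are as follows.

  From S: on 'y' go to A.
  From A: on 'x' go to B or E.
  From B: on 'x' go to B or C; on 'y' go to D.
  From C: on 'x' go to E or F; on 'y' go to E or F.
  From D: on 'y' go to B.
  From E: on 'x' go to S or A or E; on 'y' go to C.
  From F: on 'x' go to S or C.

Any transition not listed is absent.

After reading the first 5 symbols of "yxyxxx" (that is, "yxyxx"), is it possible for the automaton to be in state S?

Yes

Start in {S}.
Read 'y': {S} → {A}.
Read 'x': {A} → {B, E}.
Read 'y': {B, E} → {C, D}.
Read 'x': {C, D} → {E, F}.
Read 'x': {E, F} → {S, A, C, E}.
State S is in {S, A, C, E}.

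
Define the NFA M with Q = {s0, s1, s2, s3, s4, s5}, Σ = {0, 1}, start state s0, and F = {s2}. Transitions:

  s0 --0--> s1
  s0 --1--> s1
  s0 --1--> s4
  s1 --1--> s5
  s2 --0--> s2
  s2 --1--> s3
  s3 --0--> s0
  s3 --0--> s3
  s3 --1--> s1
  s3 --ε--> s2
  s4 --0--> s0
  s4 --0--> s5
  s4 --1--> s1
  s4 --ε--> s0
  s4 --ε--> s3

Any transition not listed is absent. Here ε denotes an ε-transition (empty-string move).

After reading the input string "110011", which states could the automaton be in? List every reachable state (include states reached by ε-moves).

{s0, s1, s2, s3, s4, s5}

Start in {s0}.
Read '1': s0→{s1, s4}; union {s1, s4}; ε-closure = {s0, s1, s2, s3, s4}.
Read '1': s0→{s1, s4}, s1→{s5}, s2→{s3}, s3→{s1}, s4→{s1}; union {s1, s3, s4, s5}; ε-closure = {s0, s1, s2, s3, s4, s5}.
Read '0': s0→{s1}, s1→∅, s2→{s2}, s3→{s0, s3}, s4→{s0, s5}, s5→∅; now {s0, s1, s2, s3, s5}.
Read '0': s0→{s1}, s1→∅, s2→{s2}, s3→{s0, s3}, s5→∅; now {s0, s1, s2, s3}.
Read '1': s0→{s1, s4}, s1→{s5}, s2→{s3}, s3→{s1}; union {s1, s3, s4, s5}; ε-closure = {s0, s1, s2, s3, s4, s5}.
Read '1': s0→{s1, s4}, s1→{s5}, s2→{s3}, s3→{s1}, s4→{s1}, s5→∅; union {s1, s3, s4, s5}; ε-closure = {s0, s1, s2, s3, s4, s5}.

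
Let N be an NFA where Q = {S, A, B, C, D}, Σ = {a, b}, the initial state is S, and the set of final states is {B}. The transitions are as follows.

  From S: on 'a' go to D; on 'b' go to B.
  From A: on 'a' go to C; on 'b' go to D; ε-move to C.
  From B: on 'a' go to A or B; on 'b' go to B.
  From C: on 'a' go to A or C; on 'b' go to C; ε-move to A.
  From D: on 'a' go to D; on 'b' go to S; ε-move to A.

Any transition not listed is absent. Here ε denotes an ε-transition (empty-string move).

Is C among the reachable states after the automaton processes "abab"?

Start in {S}.
Read 'a': S→{D}; union {D}; ε-closure = {A, C, D}.
Read 'b': A→{D}, C→{C}, D→{S}; union {S, C, D}; ε-closure = {S, A, C, D}.
Read 'a': S→{D}, A→{C}, C→{A, C}, D→{D}; now {A, C, D}.
Read 'b': A→{D}, C→{C}, D→{S}; union {S, C, D}; ε-closure = {S, A, C, D}.
State C is in {S, A, C, D}.

Yes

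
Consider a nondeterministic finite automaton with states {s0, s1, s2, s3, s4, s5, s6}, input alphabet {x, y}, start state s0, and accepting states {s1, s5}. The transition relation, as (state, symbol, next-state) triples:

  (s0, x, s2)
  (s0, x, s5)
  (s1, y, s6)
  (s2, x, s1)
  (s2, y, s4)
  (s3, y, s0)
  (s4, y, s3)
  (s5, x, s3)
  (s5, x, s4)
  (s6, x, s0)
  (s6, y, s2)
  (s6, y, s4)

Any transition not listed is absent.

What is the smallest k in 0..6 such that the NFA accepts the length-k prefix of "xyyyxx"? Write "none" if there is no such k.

Start in {s0}.
Read 'x': s0→{s2, s5}; now {s2, s5}.
None of the earlier sets intersect F, but {s2, s5} does.

1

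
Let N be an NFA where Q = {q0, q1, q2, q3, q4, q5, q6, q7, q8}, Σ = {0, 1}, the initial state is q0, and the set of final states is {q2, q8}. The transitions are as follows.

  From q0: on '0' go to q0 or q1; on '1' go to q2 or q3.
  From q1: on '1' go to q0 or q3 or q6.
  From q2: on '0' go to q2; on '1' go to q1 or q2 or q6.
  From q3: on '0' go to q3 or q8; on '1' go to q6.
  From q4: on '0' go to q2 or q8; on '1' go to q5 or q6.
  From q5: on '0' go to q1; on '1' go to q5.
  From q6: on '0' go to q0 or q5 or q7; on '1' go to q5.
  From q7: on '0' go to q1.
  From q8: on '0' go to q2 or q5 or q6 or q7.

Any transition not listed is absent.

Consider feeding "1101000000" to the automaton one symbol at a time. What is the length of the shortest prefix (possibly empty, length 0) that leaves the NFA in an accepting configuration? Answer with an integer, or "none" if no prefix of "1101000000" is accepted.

Start in {q0}.
Read '1': q0→{q2, q3}; now {q2, q3}.
None of the earlier sets intersect F, but {q2, q3} does.

1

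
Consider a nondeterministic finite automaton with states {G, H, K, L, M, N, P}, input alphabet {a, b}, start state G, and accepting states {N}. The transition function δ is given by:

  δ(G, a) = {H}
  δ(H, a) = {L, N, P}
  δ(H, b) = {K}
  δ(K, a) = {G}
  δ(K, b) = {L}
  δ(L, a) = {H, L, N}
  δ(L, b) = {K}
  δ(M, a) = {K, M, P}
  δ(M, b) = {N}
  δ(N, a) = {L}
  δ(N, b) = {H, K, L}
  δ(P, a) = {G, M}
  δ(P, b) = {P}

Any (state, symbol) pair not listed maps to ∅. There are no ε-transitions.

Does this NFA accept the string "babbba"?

Start in {G}.
Read 'b': {G} → ∅.
The set is empty and remains empty for the remaining 5 symbols.
The final set ∅ contains no accepting state.

No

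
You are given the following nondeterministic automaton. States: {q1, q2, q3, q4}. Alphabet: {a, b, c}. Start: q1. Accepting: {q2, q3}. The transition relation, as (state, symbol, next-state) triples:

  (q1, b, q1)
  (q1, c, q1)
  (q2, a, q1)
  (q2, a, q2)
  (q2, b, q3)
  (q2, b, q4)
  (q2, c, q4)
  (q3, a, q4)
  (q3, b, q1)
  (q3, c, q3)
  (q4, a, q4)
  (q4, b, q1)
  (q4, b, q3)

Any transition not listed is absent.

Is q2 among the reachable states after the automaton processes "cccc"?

Start in {q1}.
Read 'c': {q1} → {q1}.
Read 'c': {q1} → {q1}.
Read 'c': {q1} → {q1}.
Read 'c': {q1} → {q1}.
State q2 is not in {q1}.

No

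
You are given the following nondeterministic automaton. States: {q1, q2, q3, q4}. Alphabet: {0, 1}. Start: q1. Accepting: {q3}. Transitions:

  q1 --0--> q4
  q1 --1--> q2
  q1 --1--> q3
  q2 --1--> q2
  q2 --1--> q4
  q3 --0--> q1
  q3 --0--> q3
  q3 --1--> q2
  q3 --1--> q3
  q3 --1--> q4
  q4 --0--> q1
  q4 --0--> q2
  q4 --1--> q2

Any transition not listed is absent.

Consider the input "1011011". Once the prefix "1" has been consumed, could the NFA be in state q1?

Start in {q1}.
Read '1': q1→{q2, q3}; now {q2, q3}.
State q1 is not in {q2, q3}.

No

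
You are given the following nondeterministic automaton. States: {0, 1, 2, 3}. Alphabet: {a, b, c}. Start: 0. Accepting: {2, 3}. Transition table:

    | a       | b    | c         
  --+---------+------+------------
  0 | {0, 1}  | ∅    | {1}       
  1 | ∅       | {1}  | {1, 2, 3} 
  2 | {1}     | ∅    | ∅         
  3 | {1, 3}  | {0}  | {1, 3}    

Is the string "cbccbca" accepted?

Start in {0}.
Read 'c': {0} → {1}.
Read 'b': {1} → {1}.
Read 'c': {1} → {1, 2, 3}.
Read 'c': {1, 2, 3} → {1, 2, 3}.
Read 'b': {1, 2, 3} → {0, 1}.
Read 'c': {0, 1} → {1, 2, 3}.
Read 'a': {1, 2, 3} → {1, 3}.
The final set {1, 3} contains the accepting state 3.

Yes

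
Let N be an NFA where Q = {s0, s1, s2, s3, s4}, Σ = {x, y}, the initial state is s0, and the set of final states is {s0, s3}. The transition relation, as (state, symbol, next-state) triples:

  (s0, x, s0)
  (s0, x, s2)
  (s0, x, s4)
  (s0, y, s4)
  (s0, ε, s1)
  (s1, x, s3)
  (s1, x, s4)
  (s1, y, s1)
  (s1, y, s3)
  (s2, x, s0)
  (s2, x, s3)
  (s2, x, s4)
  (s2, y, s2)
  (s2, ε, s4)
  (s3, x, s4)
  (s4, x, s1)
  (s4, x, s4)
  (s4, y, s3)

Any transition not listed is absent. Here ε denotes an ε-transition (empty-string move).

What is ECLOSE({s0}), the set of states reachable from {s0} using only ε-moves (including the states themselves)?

{s0, s1}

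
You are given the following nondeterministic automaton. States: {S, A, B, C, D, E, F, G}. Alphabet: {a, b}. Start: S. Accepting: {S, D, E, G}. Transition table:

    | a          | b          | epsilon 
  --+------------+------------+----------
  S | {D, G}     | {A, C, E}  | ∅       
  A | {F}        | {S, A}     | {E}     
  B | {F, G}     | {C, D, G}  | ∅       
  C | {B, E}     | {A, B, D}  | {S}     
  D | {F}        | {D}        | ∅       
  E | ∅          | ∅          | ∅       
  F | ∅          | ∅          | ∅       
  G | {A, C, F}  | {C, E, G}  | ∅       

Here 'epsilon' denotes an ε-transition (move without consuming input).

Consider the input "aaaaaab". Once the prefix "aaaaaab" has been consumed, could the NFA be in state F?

Start in {S}.
Read 'a': S→{D, G}; now {D, G}.
Read 'a': D→{F}, G→{A, C, F}; union {A, C, F}; ε-closure = {S, A, C, E, F}.
Read 'a': S→{D, G}, A→{F}, C→{B, E}, E→∅, F→∅; now {B, D, E, F, G}.
Read 'a': B→{F, G}, D→{F}, E→∅, F→∅, G→{A, C, F}; union {A, C, F, G}; ε-closure = {S, A, C, E, F, G}.
Read 'a': S→{D, G}, A→{F}, C→{B, E}, E→∅, F→∅, G→{A, C, F}; union {A, B, C, D, E, F, G}; ε-closure = {S, A, B, C, D, E, F, G}.
Read 'a': S→{D, G}, A→{F}, B→{F, G}, C→{B, E}, D→{F}, E→∅, F→∅, G→{A, C, F}; union {A, B, C, D, E, F, G}; ε-closure = {S, A, B, C, D, E, F, G}.
Read 'b': S→{A, C, E}, A→{S, A}, B→{C, D, G}, C→{A, B, D}, D→{D}, E→∅, F→∅, G→{C, E, G}; now {S, A, B, C, D, E, G}.
State F is not in {S, A, B, C, D, E, G}.

No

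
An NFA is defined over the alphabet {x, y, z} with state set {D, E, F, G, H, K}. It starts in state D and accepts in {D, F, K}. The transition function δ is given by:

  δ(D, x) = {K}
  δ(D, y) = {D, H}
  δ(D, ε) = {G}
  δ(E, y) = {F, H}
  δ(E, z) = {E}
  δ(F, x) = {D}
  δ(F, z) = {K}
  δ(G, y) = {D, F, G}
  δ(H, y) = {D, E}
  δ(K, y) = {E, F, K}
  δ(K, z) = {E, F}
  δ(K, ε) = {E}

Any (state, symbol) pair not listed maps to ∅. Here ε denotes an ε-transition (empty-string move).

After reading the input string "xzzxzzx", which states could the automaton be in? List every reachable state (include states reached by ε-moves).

Start: ε-closure({D}) = {D, G}.
Read 'x': {D, G} → {E, K}.
Read 'z': {E, K} → {E, F}.
Read 'z': {E, F} → {E, K}.
Read 'x': {E, K} → ∅.
The set is empty and remains empty for the remaining 3 symbols.

∅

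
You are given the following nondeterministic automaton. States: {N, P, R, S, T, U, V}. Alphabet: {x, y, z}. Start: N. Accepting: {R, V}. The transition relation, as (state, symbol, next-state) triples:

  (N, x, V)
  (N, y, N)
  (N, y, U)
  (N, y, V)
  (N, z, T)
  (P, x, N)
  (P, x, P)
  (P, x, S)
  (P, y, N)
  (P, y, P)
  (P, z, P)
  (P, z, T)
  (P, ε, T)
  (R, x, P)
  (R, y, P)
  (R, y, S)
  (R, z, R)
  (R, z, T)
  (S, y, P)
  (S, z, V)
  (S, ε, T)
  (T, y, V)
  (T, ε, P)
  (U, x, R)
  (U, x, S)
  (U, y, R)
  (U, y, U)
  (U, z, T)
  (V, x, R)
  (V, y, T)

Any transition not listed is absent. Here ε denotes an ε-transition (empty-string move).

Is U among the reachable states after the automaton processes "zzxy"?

Yes

Start in {N}.
Read 'z': N→{T}; union {T}; ε-closure = {P, T}.
Read 'z': P→{P, T}, T→∅; now {P, T}.
Read 'x': P→{N, P, S}, T→∅; union {N, P, S}; ε-closure = {N, P, S, T}.
Read 'y': N→{N, U, V}, P→{N, P}, S→{P}, T→{V}; union {N, P, U, V}; ε-closure = {N, P, T, U, V}.
State U is in {N, P, T, U, V}.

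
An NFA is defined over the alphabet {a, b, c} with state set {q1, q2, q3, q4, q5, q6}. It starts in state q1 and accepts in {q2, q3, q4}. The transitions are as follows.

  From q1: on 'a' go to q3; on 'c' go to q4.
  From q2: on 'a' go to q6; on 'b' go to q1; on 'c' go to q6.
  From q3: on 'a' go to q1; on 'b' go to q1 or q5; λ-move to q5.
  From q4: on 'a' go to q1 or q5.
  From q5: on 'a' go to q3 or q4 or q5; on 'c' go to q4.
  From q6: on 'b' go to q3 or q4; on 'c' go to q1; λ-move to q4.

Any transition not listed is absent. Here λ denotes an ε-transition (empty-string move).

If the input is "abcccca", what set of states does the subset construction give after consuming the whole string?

∅

Start in {q1}.
Read 'a': {q1} → {q3, q5}.
Read 'b': {q3, q5} → {q1, q5}.
Read 'c': {q1, q5} → {q4}.
Read 'c': {q4} → ∅.
The set is empty and remains empty for the remaining 3 symbols.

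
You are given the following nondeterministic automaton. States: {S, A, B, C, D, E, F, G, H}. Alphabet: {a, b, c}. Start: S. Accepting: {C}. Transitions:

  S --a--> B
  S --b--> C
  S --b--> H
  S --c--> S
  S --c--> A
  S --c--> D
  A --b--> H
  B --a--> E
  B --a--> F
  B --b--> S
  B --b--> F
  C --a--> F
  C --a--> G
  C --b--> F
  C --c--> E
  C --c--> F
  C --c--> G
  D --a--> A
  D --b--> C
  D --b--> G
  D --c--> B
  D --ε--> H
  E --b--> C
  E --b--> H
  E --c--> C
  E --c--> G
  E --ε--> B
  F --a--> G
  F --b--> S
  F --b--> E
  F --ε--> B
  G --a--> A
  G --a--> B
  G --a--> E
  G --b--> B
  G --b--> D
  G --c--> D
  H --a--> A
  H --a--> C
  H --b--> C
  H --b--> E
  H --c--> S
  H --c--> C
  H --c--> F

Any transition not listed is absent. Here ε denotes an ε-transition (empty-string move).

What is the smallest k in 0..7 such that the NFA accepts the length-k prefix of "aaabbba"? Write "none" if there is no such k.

4

Start in {S}.
Read 'a': S→{B}; now {B}.
Read 'a': B→{E, F}; union {E, F}; ε-closure = {B, E, F}.
Read 'a': B→{E, F}, E→∅, F→{G}; union {E, F, G}; ε-closure = {B, E, F, G}.
Read 'b': B→{S, F}, E→{C, H}, F→{S, E}, G→{B, D}; now {S, B, C, D, E, F, H}.
None of the earlier sets intersect F, but {S, B, C, D, E, F, H} does.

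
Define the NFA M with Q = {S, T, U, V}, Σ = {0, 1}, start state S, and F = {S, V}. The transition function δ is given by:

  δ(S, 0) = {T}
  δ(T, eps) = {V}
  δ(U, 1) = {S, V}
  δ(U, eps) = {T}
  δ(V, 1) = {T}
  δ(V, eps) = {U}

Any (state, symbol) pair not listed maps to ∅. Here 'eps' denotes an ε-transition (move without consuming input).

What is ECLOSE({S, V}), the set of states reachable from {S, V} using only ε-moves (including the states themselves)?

Begin with {S, V}.
ε-move V → U; add U.
ε-move U → T; add T.

{S, T, U, V}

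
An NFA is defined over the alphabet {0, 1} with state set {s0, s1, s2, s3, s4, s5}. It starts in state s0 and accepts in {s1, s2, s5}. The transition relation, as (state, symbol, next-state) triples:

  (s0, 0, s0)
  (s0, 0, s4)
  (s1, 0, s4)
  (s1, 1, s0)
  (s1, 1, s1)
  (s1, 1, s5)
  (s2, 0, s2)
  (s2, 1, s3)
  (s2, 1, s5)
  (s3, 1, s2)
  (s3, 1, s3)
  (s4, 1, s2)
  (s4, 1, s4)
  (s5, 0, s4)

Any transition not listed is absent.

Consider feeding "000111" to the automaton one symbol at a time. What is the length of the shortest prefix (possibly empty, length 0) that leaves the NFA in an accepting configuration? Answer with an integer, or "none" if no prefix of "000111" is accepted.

4

Start in {s0}.
Read '0': s0→{s0, s4}; now {s0, s4}.
Read '0': s0→{s0, s4}, s4→∅; now {s0, s4}.
Read '0': s0→{s0, s4}, s4→∅; now {s0, s4}.
Read '1': s0→∅, s4→{s2, s4}; now {s2, s4}.
None of the earlier sets intersect F, but {s2, s4} does.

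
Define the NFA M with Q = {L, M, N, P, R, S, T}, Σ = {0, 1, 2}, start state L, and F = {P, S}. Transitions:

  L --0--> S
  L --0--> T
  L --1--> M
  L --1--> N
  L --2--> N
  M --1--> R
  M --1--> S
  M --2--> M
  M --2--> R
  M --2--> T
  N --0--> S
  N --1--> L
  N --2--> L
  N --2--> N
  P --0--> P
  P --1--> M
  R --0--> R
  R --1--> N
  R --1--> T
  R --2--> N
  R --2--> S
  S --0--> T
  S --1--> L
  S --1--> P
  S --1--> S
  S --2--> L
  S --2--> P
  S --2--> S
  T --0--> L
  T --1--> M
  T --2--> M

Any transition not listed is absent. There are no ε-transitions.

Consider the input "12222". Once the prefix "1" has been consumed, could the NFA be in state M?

Start in {L}.
Read '1': {L} → {M, N}.
State M is in {M, N}.

Yes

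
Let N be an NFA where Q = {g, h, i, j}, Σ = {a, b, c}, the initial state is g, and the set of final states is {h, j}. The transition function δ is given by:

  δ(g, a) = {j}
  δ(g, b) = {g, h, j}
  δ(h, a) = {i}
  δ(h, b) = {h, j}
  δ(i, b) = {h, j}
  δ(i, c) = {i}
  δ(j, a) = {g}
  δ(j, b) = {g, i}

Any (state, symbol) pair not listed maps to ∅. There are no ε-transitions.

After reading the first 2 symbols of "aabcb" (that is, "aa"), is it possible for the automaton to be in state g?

Yes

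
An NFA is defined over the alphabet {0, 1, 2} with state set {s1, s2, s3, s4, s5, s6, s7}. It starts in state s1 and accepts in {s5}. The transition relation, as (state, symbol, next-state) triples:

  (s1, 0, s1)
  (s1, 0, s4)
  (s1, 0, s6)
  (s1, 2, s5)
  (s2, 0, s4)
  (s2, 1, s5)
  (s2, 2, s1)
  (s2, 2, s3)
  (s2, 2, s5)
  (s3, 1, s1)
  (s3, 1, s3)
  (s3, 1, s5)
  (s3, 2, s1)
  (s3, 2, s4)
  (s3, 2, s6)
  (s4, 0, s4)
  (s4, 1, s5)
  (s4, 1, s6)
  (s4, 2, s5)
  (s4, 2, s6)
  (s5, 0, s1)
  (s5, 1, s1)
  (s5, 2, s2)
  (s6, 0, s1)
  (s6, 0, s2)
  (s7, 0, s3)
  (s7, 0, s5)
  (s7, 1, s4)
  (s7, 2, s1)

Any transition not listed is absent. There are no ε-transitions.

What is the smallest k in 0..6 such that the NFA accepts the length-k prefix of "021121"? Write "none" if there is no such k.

2

Start in {s1}.
Read '0': {s1} → {s1, s4, s6}.
Read '2': {s1, s4, s6} → {s5, s6}.
None of the earlier sets intersect F, but {s5, s6} does.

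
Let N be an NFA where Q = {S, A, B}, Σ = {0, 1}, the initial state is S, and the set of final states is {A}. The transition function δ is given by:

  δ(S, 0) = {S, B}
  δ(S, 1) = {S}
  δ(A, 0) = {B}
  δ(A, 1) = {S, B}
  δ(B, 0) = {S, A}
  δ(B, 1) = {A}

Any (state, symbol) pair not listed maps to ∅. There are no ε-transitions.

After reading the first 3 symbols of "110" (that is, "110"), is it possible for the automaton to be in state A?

No

Start in {S}.
Read '1': S→{S}; now {S}.
Read '1': S→{S}; now {S}.
Read '0': S→{S, B}; now {S, B}.
State A is not in {S, B}.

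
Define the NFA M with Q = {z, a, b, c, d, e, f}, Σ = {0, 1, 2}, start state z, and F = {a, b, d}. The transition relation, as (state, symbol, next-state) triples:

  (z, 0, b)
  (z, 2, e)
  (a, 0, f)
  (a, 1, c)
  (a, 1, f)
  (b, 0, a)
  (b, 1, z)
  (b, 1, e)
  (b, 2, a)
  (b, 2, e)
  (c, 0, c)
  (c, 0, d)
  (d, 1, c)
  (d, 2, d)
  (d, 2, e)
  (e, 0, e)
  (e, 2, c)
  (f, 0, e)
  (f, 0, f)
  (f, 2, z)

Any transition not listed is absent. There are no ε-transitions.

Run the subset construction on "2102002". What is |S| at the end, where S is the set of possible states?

Start in {z}.
Read '2': {z} → {e}.
Read '1': {e} → ∅.
The set is empty and remains empty for the remaining 5 symbols.
That set has 0 states.

0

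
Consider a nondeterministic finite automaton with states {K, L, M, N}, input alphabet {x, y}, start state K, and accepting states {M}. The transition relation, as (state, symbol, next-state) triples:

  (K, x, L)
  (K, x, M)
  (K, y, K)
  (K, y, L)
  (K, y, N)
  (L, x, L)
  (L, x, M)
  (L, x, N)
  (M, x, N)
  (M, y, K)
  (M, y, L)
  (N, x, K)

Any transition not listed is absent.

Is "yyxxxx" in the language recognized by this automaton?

Start in {K}.
Read 'y': K→{K, L, N}; now {K, L, N}.
Read 'y': K→{K, L, N}, L→∅, N→∅; now {K, L, N}.
Read 'x': K→{L, M}, L→{L, M, N}, N→{K}; now {K, L, M, N}.
Read 'x': K→{L, M}, L→{L, M, N}, M→{N}, N→{K}; now {K, L, M, N}.
Read 'x': K→{L, M}, L→{L, M, N}, M→{N}, N→{K}; now {K, L, M, N}.
Read 'x': K→{L, M}, L→{L, M, N}, M→{N}, N→{K}; now {K, L, M, N}.
The final set {K, L, M, N} contains the accepting state M.

Yes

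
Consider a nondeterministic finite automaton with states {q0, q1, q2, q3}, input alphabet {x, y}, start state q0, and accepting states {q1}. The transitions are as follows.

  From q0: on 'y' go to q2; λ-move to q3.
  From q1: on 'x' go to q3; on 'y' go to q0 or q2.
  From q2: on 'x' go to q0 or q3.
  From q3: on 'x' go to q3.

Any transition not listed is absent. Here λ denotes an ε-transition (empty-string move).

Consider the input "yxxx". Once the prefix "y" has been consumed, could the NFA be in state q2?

Yes

Start: ε-closure({q0}) = {q0, q3}.
Read 'y': {q0, q3} → {q2}.
State q2 is in {q2}.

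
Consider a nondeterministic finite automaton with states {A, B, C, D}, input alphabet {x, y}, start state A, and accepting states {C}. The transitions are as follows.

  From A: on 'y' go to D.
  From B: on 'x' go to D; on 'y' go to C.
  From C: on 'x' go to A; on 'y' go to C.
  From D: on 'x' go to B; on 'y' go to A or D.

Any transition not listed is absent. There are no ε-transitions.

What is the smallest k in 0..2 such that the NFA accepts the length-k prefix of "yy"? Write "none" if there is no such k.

none

Start in {A}.
Read 'y': A→{D}; now {D}.
Read 'y': D→{A, D}; now {A, D}.
No reachable set along the way intersects F.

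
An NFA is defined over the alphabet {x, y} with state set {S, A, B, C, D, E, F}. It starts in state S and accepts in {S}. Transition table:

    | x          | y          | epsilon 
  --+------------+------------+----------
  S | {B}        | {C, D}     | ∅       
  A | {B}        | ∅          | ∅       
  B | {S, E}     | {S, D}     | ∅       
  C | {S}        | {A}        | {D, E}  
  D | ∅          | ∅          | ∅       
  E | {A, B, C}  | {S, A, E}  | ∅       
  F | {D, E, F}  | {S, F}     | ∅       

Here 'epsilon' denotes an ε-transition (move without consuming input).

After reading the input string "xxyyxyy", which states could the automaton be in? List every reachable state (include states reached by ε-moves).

{S, A, C, D, E}

Start in {S}.
Read 'x': S→{B}; now {B}.
Read 'x': B→{S, E}; now {S, E}.
Read 'y': S→{C, D}, E→{S, A, E}; now {S, A, C, D, E}.
Read 'y': S→{C, D}, A→∅, C→{A}, D→∅, E→{S, A, E}; now {S, A, C, D, E}.
Read 'x': S→{B}, A→{B}, C→{S}, D→∅, E→{A, B, C}; union {S, A, B, C}; ε-closure = {S, A, B, C, D, E}.
Read 'y': S→{C, D}, A→∅, B→{S, D}, C→{A}, D→∅, E→{S, A, E}; now {S, A, C, D, E}.
Read 'y': S→{C, D}, A→∅, C→{A}, D→∅, E→{S, A, E}; now {S, A, C, D, E}.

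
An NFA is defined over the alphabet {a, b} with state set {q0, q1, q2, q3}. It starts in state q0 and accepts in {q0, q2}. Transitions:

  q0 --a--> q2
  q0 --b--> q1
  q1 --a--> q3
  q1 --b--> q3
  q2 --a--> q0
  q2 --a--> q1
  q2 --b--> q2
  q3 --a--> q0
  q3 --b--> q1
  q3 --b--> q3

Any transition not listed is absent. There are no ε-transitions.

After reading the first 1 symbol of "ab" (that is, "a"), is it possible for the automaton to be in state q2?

Yes

Start in {q0}.
Read 'a': q0→{q2}; now {q2}.
State q2 is in {q2}.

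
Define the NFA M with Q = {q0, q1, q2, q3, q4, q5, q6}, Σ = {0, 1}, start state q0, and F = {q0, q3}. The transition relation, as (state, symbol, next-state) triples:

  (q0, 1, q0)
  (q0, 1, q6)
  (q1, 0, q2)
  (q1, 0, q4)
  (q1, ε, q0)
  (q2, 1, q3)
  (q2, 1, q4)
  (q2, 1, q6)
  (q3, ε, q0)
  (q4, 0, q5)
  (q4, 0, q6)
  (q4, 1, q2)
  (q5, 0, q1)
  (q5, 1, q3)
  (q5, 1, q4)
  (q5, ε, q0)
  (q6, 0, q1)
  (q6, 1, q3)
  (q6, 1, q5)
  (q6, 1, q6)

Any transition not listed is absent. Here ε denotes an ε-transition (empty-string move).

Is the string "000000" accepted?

No

Start in {q0}.
Read '0': q0→∅; now ∅.
The set is empty and remains empty for the remaining 5 symbols.
The final set ∅ contains no accepting state.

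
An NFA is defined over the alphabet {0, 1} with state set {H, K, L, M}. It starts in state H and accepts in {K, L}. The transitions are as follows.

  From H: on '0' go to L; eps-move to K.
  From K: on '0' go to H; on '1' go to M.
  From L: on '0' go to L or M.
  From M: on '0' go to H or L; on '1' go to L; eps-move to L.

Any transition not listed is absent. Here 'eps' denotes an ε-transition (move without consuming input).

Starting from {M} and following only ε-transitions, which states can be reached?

{L, M}

Begin with {M}.
ε-move M → L; add L.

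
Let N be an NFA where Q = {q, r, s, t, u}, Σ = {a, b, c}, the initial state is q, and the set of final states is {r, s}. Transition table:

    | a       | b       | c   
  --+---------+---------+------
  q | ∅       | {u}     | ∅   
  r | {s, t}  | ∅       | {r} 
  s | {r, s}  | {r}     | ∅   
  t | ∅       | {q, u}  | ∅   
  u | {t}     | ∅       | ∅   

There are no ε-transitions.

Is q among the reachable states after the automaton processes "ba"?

No

Start in {q}.
Read 'b': q→{u}; now {u}.
Read 'a': u→{t}; now {t}.
State q is not in {t}.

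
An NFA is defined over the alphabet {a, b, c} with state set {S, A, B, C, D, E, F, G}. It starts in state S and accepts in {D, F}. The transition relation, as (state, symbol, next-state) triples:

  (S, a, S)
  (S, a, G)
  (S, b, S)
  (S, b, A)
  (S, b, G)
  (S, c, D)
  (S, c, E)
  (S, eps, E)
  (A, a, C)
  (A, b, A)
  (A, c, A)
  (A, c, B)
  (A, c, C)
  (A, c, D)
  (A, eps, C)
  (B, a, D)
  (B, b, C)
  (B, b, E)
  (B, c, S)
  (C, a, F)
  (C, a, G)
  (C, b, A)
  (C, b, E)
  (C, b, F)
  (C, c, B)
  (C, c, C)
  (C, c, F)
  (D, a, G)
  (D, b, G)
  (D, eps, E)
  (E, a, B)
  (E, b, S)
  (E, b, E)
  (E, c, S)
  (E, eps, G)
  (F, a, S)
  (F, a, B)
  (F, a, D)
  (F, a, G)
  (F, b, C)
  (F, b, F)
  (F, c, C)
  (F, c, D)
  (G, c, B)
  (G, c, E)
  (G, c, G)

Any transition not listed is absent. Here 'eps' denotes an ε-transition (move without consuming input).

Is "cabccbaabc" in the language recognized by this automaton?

Yes

Start: ε-closure({S}) = {S, E, G}.
Read 'c': S→{D, E}, E→{S}, G→{B, E, G}; now {S, B, D, E, G}.
Read 'a': S→{S, G}, B→{D}, D→{G}, E→{B}, G→∅; union {S, B, D, G}; ε-closure = {S, B, D, E, G}.
Read 'b': S→{S, A, G}, B→{C, E}, D→{G}, E→{S, E}, G→∅; now {S, A, C, E, G}.
Read 'c': S→{D, E}, A→{A, B, C, D}, C→{B, C, F}, E→{S}, G→{B, E, G}; now {S, A, B, C, D, E, F, G}.
Read 'c': S→{D, E}, A→{A, B, C, D}, B→{S}, C→{B, C, F}, D→∅, E→{S}, F→{C, D}, G→{B, E, G}; now {S, A, B, C, D, E, F, G}.
Read 'b': S→{S, A, G}, A→{A}, B→{C, E}, C→{A, E, F}, D→{G}, E→{S, E}, F→{C, F}, G→∅; now {S, A, C, E, F, G}.
Read 'a': S→{S, G}, A→{C}, C→{F, G}, E→{B}, F→{S, B, D, G}, G→∅; union {S, B, C, D, F, G}; ε-closure = {S, B, C, D, E, F, G}.
Read 'a': S→{S, G}, B→{D}, C→{F, G}, D→{G}, E→{B}, F→{S, B, D, G}, G→∅; union {S, B, D, F, G}; ε-closure = {S, B, D, E, F, G}.
Read 'b': S→{S, A, G}, B→{C, E}, D→{G}, E→{S, E}, F→{C, F}, G→∅; now {S, A, C, E, F, G}.
Read 'c': S→{D, E}, A→{A, B, C, D}, C→{B, C, F}, E→{S}, F→{C, D}, G→{B, E, G}; now {S, A, B, C, D, E, F, G}.
The final set {S, A, B, C, D, E, F, G} contains the accepting states D, F.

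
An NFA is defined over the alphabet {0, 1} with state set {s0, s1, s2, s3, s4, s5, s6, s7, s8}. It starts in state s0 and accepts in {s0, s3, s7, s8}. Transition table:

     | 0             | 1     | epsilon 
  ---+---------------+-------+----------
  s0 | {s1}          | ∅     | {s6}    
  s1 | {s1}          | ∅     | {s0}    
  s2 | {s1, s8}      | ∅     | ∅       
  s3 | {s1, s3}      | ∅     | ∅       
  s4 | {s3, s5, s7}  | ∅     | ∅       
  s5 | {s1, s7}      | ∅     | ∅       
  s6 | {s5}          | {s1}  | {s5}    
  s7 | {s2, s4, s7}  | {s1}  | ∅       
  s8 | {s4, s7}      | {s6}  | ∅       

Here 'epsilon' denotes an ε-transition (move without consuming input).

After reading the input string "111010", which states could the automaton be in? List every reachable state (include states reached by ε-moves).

Start: ε-closure({s0}) = {s0, s5, s6}.
Read '1': {s0, s5, s6} → {s0, s1, s5, s6}.
Read '1': {s0, s1, s5, s6} → {s0, s1, s5, s6}.
Read '1': {s0, s1, s5, s6} → {s0, s1, s5, s6}.
Read '0': {s0, s1, s5, s6} → {s0, s1, s5, s6, s7}.
Read '1': {s0, s1, s5, s6, s7} → {s0, s1, s5, s6}.
Read '0': {s0, s1, s5, s6} → {s0, s1, s5, s6, s7}.

{s0, s1, s5, s6, s7}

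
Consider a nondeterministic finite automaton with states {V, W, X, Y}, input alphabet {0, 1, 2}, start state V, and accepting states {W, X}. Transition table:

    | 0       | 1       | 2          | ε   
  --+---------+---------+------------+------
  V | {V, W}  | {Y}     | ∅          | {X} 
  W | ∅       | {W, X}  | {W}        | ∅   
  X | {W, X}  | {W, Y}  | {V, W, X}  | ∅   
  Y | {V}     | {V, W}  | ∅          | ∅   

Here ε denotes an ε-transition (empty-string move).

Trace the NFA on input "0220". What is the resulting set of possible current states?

Start: ε-closure({V}) = {V, X}.
Read '0': {V, X} → {V, W, X}.
Read '2': {V, W, X} → {V, W, X}.
Read '2': {V, W, X} → {V, W, X}.
Read '0': {V, W, X} → {V, W, X}.

{V, W, X}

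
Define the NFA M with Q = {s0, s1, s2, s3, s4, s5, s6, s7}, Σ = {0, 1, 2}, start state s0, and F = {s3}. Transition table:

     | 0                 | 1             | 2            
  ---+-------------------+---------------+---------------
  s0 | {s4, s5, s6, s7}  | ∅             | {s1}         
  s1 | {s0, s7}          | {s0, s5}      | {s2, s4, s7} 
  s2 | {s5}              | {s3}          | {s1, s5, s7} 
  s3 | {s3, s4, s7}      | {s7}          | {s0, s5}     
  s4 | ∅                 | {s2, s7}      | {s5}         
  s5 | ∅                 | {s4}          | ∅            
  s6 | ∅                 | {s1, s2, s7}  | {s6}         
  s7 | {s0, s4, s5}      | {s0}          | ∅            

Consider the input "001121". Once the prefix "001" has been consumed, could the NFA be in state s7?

Yes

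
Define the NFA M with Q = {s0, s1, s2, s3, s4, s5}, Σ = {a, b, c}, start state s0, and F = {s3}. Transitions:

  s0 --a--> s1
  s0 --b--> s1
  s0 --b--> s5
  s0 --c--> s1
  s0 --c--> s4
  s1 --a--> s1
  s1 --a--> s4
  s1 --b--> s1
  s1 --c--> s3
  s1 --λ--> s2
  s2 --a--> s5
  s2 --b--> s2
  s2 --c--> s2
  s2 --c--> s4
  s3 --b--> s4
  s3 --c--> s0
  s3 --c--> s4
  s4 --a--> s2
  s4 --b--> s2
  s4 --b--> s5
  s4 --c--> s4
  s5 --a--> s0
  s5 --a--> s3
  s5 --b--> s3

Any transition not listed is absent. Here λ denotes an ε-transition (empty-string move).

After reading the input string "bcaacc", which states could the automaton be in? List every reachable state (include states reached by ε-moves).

Start in {s0}.
Read 'b': s0→{s1, s5}; union {s1, s5}; ε-closure = {s1, s2, s5}.
Read 'c': s1→{s3}, s2→{s2, s4}, s5→∅; now {s2, s3, s4}.
Read 'a': s2→{s5}, s3→∅, s4→{s2}; now {s2, s5}.
Read 'a': s2→{s5}, s5→{s0, s3}; now {s0, s3, s5}.
Read 'c': s0→{s1, s4}, s3→{s0, s4}, s5→∅; union {s0, s1, s4}; ε-closure = {s0, s1, s2, s4}.
Read 'c': s0→{s1, s4}, s1→{s3}, s2→{s2, s4}, s4→{s4}; now {s1, s2, s3, s4}.

{s1, s2, s3, s4}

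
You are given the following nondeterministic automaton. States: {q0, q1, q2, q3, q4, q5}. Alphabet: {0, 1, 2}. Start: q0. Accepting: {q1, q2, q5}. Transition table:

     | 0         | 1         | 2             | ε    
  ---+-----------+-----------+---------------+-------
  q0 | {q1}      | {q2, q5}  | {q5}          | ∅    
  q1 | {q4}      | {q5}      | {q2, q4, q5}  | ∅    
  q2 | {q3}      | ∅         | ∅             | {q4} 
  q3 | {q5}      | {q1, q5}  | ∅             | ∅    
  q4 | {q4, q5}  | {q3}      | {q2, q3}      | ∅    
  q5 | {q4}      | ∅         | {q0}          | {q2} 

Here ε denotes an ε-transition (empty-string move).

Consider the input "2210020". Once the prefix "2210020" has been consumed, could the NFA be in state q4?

Yes

Start in {q0}.
Read '2': {q0} → {q2, q4, q5}.
Read '2': {q2, q4, q5} → {q0, q2, q3, q4}.
Read '1': {q0, q2, q3, q4} → {q1, q2, q3, q4, q5}.
Read '0': {q1, q2, q3, q4, q5} → {q2, q3, q4, q5}.
Read '0': {q2, q3, q4, q5} → {q2, q3, q4, q5}.
Read '2': {q2, q3, q4, q5} → {q0, q2, q3, q4}.
Read '0': {q0, q2, q3, q4} → {q1, q2, q3, q4, q5}.
State q4 is in {q1, q2, q3, q4, q5}.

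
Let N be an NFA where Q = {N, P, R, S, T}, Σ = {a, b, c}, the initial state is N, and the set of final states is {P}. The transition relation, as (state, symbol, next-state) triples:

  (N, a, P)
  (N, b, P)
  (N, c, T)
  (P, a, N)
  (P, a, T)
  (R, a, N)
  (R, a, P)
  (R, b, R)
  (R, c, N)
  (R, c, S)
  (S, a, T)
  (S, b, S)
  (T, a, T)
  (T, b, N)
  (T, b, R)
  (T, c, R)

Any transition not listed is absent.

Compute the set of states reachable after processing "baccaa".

{N, P, T}

Start in {N}.
Read 'b': {N} → {P}.
Read 'a': {P} → {N, T}.
Read 'c': {N, T} → {R, T}.
Read 'c': {R, T} → {N, R, S}.
Read 'a': {N, R, S} → {N, P, T}.
Read 'a': {N, P, T} → {N, P, T}.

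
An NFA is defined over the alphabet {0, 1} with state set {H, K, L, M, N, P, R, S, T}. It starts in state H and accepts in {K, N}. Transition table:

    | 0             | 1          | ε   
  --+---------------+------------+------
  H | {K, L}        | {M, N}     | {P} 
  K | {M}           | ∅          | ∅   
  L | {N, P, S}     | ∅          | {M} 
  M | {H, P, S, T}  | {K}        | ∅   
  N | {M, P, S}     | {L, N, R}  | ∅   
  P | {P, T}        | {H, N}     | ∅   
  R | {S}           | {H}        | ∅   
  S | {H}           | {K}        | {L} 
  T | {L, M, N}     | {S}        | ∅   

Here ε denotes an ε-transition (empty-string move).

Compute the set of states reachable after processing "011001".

{H, K, L, M, N, P, R, S}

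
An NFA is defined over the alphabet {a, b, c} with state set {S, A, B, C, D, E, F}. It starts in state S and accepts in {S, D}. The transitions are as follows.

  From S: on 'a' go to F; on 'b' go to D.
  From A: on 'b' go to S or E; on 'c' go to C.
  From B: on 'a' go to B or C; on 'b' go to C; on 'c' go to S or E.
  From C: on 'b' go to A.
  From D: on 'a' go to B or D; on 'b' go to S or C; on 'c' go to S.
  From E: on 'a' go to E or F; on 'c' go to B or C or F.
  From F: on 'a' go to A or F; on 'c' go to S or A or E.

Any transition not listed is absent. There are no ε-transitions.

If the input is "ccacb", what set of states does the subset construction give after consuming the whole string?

Start in {S}.
Read 'c': {S} → ∅.
The set is empty and remains empty for the remaining 4 symbols.

∅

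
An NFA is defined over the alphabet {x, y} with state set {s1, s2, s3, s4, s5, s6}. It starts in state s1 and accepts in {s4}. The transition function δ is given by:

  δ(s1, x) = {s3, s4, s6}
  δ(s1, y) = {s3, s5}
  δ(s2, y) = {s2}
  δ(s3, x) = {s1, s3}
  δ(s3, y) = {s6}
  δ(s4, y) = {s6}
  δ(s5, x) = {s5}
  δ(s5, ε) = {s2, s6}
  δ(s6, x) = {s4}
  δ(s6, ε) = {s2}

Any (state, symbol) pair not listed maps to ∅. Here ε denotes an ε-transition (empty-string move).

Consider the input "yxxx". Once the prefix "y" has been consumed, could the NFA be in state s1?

Start in {s1}.
Read 'y': {s1} → {s2, s3, s5, s6}.
State s1 is not in {s2, s3, s5, s6}.

No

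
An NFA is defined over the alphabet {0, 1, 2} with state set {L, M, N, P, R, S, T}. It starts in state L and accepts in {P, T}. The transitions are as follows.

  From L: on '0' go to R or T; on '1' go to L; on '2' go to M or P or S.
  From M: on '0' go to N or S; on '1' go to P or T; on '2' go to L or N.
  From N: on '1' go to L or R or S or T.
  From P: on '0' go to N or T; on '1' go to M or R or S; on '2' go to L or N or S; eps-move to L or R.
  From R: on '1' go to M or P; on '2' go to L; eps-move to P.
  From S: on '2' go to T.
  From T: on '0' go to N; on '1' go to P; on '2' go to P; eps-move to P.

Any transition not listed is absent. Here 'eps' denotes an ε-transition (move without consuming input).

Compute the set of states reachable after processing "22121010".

{L, N, P, R, S, T}

Start in {L}.
Read '2': L→{M, P, S}; union {M, P, S}; ε-closure = {L, M, P, R, S}.
Read '2': L→{M, P, S}, M→{L, N}, P→{L, N, S}, R→{L}, S→{T}; union {L, M, N, P, S, T}; ε-closure = {L, M, N, P, R, S, T}.
Read '1': L→{L}, M→{P, T}, N→{L, R, S, T}, P→{M, R, S}, R→{M, P}, S→∅, T→{P}; now {L, M, P, R, S, T}.
Read '2': L→{M, P, S}, M→{L, N}, P→{L, N, S}, R→{L}, S→{T}, T→{P}; union {L, M, N, P, S, T}; ε-closure = {L, M, N, P, R, S, T}.
Read '1': L→{L}, M→{P, T}, N→{L, R, S, T}, P→{M, R, S}, R→{M, P}, S→∅, T→{P}; now {L, M, P, R, S, T}.
Read '0': L→{R, T}, M→{N, S}, P→{N, T}, R→∅, S→∅, T→{N}; union {N, R, S, T}; ε-closure = {L, N, P, R, S, T}.
Read '1': L→{L}, N→{L, R, S, T}, P→{M, R, S}, R→{M, P}, S→∅, T→{P}; now {L, M, P, R, S, T}.
Read '0': L→{R, T}, M→{N, S}, P→{N, T}, R→∅, S→∅, T→{N}; union {N, R, S, T}; ε-closure = {L, N, P, R, S, T}.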